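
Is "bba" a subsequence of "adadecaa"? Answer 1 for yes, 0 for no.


Check if "bba" is a subsequence of "adadecaa"
Greedy scan:
  Position 0 ('a'): no match needed
  Position 1 ('d'): no match needed
  Position 2 ('a'): no match needed
  Position 3 ('d'): no match needed
  Position 4 ('e'): no match needed
  Position 5 ('c'): no match needed
  Position 6 ('a'): no match needed
  Position 7 ('a'): no match needed
Only matched 0/3 characters => not a subsequence

0


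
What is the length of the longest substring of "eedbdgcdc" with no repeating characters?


Input: "eedbdgcdc"
Sliding window (track last position of each char):
  Position 0 ('e'): window [0,0] length 1 -- new best
  Position 1 ('e'): repeat (last at 0), move window start to 1
  Position 1 ('e'): window [1,1] length 1
  Position 2 ('d'): window [1,2] length 2 -- new best
  Position 3 ('b'): window [1,3] length 3 -- new best
  Position 4 ('d'): repeat (last at 2), move window start to 3
  Position 4 ('d'): window [3,4] length 2
  Position 5 ('g'): window [3,5] length 3
  Position 6 ('c'): window [3,6] length 4 -- new best
  Position 7 ('d'): repeat (last at 4), move window start to 5
  Position 7 ('d'): window [5,7] length 3
  Position 8 ('c'): repeat (last at 6), move window start to 7
  Position 8 ('c'): window [7,8] length 2
Longest substring with no repeats: "bdgc" with length 4

4


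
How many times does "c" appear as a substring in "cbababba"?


Searching for "c" in "cbababba"
Scanning each position:
  Position 0: "c" => MATCH
  Position 1: "b" => no
  Position 2: "a" => no
  Position 3: "b" => no
  Position 4: "a" => no
  Position 5: "b" => no
  Position 6: "b" => no
  Position 7: "a" => no
Total occurrences: 1

1


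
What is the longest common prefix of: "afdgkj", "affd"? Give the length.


Words: afdgkj, affd
  Position 0: all 'a' => match
  Position 1: all 'f' => match
  Position 2: ('d', 'f') => mismatch, stop
LCP = "af" (length 2)

2


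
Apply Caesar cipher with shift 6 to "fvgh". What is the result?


Caesar cipher: shift "fvgh" by 6
  'f' (pos 5) + 6 = pos 11 = 'l'
  'v' (pos 21) + 6 = pos 1 = 'b'
  'g' (pos 6) + 6 = pos 12 = 'm'
  'h' (pos 7) + 6 = pos 13 = 'n'
Result: lbmn

lbmn


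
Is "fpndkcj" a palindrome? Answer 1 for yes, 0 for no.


Input: fpndkcj
Reversed: jckdnpf
  Compare pos 0 ('f') with pos 6 ('j'): MISMATCH
  Compare pos 1 ('p') with pos 5 ('c'): MISMATCH
  Compare pos 2 ('n') with pos 4 ('k'): MISMATCH
Result: not a palindrome

0


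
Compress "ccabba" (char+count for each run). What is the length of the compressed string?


Input: ccabba
Runs:
  'c' x 2 => "c2"
  'a' x 1 => "a1"
  'b' x 2 => "b2"
  'a' x 1 => "a1"
Compressed: "c2a1b2a1"
Compressed length: 8

8


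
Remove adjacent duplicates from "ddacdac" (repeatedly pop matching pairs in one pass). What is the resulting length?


Input: ddacdac
Stack-based adjacent duplicate removal:
  Read 'd': push. Stack: d
  Read 'd': matches stack top 'd' => pop. Stack: (empty)
  Read 'a': push. Stack: a
  Read 'c': push. Stack: ac
  Read 'd': push. Stack: acd
  Read 'a': push. Stack: acda
  Read 'c': push. Stack: acdac
Final stack: "acdac" (length 5)

5


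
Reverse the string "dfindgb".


Input: dfindgb
Reading characters right to left:
  Position 6: 'b'
  Position 5: 'g'
  Position 4: 'd'
  Position 3: 'n'
  Position 2: 'i'
  Position 1: 'f'
  Position 0: 'd'
Reversed: bgdnifd

bgdnifd


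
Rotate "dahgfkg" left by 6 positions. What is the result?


Input: "dahgfkg", rotate left by 6
First 6 characters: "dahgfk"
Remaining characters: "g"
Concatenate remaining + first: "g" + "dahgfk" = "gdahgfk"

gdahgfk


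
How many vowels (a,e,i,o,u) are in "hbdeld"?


Input: hbdeld
Checking each character:
  'h' at position 0: consonant
  'b' at position 1: consonant
  'd' at position 2: consonant
  'e' at position 3: vowel (running total: 1)
  'l' at position 4: consonant
  'd' at position 5: consonant
Total vowels: 1

1


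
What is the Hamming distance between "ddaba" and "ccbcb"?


Comparing "ddaba" and "ccbcb" position by position:
  Position 0: 'd' vs 'c' => differ
  Position 1: 'd' vs 'c' => differ
  Position 2: 'a' vs 'b' => differ
  Position 3: 'b' vs 'c' => differ
  Position 4: 'a' vs 'b' => differ
Total differences (Hamming distance): 5

5


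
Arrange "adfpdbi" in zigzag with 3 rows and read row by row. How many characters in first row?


Zigzag "adfpdbi" into 3 rows:
Placing characters:
  'a' => row 0
  'd' => row 1
  'f' => row 2
  'p' => row 1
  'd' => row 0
  'b' => row 1
  'i' => row 2
Rows:
  Row 0: "ad"
  Row 1: "dpb"
  Row 2: "fi"
First row length: 2

2


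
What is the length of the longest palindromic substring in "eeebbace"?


Input: "eeebbace"
Checking substrings for palindromes:
  [0:3] "eee" (len 3) => palindrome
  [0:2] "ee" (len 2) => palindrome
  [1:3] "ee" (len 2) => palindrome
  [3:5] "bb" (len 2) => palindrome
Longest palindromic substring: "eee" with length 3

3


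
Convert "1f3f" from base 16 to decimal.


Input: "1f3f" in base 16
Positional expansion:
  Digit '1' (value 1) x 16^3 = 4096
  Digit 'f' (value 15) x 16^2 = 3840
  Digit '3' (value 3) x 16^1 = 48
  Digit 'f' (value 15) x 16^0 = 15
Sum = 7999

7999


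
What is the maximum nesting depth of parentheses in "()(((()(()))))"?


Input: "()(((()(()))))"
Tracking depth:
  Position 0 '(': depth becomes 1
  Position 1 ')': depth becomes 0
  Position 2 '(': depth becomes 1
  Position 3 '(': depth becomes 2
  Position 4 '(': depth becomes 3
  Position 5 '(': depth becomes 4
  Position 6 ')': depth becomes 3
  Position 7 '(': depth becomes 4
  Position 8 '(': depth becomes 5
  Position 9 ')': depth becomes 4
  Position 10 ')': depth becomes 3
  Position 11 ')': depth becomes 2
  Position 12 ')': depth becomes 1
  Position 13 ')': depth becomes 0
Maximum depth reached: 5

5


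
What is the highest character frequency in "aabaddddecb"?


Input: aabaddddecb
Character counts:
  'a': 3
  'b': 2
  'c': 1
  'd': 4
  'e': 1
Maximum frequency: 4

4


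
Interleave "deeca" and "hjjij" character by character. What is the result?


Interleaving "deeca" and "hjjij":
  Position 0: 'd' from first, 'h' from second => "dh"
  Position 1: 'e' from first, 'j' from second => "ej"
  Position 2: 'e' from first, 'j' from second => "ej"
  Position 3: 'c' from first, 'i' from second => "ci"
  Position 4: 'a' from first, 'j' from second => "aj"
Result: dhejejciaj

dhejejciaj


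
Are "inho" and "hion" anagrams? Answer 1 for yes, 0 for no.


Strings: "inho", "hion"
Sorted first:  hino
Sorted second: hino
Sorted forms match => anagrams

1


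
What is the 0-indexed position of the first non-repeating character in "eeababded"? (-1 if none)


Input: eeababded
Character frequencies:
  'a': 2
  'b': 2
  'd': 2
  'e': 3
Scanning left to right for freq == 1:
  Position 0 ('e'): freq=3, skip
  Position 1 ('e'): freq=3, skip
  Position 2 ('a'): freq=2, skip
  Position 3 ('b'): freq=2, skip
  Position 4 ('a'): freq=2, skip
  Position 5 ('b'): freq=2, skip
  Position 6 ('d'): freq=2, skip
  Position 7 ('e'): freq=3, skip
  Position 8 ('d'): freq=2, skip
  No unique character found => answer = -1

-1


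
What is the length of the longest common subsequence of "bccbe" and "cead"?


LCS of "bccbe" and "cead"
DP table:
           c    e    a    d
      0    0    0    0    0
  b   0    0    0    0    0
  c   0    1    1    1    1
  c   0    1    1    1    1
  b   0    1    1    1    1
  e   0    1    2    2    2
LCS length = dp[5][4] = 2

2


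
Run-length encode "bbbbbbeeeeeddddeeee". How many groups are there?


Input: bbbbbbeeeeeddddeeee
Scanning for consecutive runs:
  Group 1: 'b' x 6 (positions 0-5)
  Group 2: 'e' x 5 (positions 6-10)
  Group 3: 'd' x 4 (positions 11-14)
  Group 4: 'e' x 4 (positions 15-18)
Total groups: 4

4


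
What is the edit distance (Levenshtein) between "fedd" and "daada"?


Computing edit distance: "fedd" -> "daada"
DP table:
           d    a    a    d    a
      0    1    2    3    4    5
  f   1    1    2    3    4    5
  e   2    2    2    3    4    5
  d   3    2    3    3    3    4
  d   4    3    3    4    3    4
Edit distance = dp[4][5] = 4

4


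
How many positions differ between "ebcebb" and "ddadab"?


Comparing "ebcebb" and "ddadab" position by position:
  Position 0: 'e' vs 'd' => DIFFER
  Position 1: 'b' vs 'd' => DIFFER
  Position 2: 'c' vs 'a' => DIFFER
  Position 3: 'e' vs 'd' => DIFFER
  Position 4: 'b' vs 'a' => DIFFER
  Position 5: 'b' vs 'b' => same
Positions that differ: 5

5


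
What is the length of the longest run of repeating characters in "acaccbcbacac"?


Input: "acaccbcbacac"
Scanning for longest run:
  Position 1 ('c'): new char, reset run to 1
  Position 2 ('a'): new char, reset run to 1
  Position 3 ('c'): new char, reset run to 1
  Position 4 ('c'): continues run of 'c', length=2
  Position 5 ('b'): new char, reset run to 1
  Position 6 ('c'): new char, reset run to 1
  Position 7 ('b'): new char, reset run to 1
  Position 8 ('a'): new char, reset run to 1
  Position 9 ('c'): new char, reset run to 1
  Position 10 ('a'): new char, reset run to 1
  Position 11 ('c'): new char, reset run to 1
Longest run: 'c' with length 2

2


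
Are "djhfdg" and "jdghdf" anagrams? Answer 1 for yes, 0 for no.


Strings: "djhfdg", "jdghdf"
Sorted first:  ddfghj
Sorted second: ddfghj
Sorted forms match => anagrams

1


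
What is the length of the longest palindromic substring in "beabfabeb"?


Input: "beabfabeb"
Checking substrings for palindromes:
  [6:9] "beb" (len 3) => palindrome
Longest palindromic substring: "beb" with length 3

3


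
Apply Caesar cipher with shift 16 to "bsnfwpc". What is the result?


Caesar cipher: shift "bsnfwpc" by 16
  'b' (pos 1) + 16 = pos 17 = 'r'
  's' (pos 18) + 16 = pos 8 = 'i'
  'n' (pos 13) + 16 = pos 3 = 'd'
  'f' (pos 5) + 16 = pos 21 = 'v'
  'w' (pos 22) + 16 = pos 12 = 'm'
  'p' (pos 15) + 16 = pos 5 = 'f'
  'c' (pos 2) + 16 = pos 18 = 's'
Result: ridvmfs

ridvmfs


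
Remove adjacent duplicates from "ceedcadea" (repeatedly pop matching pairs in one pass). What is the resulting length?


Input: ceedcadea
Stack-based adjacent duplicate removal:
  Read 'c': push. Stack: c
  Read 'e': push. Stack: ce
  Read 'e': matches stack top 'e' => pop. Stack: c
  Read 'd': push. Stack: cd
  Read 'c': push. Stack: cdc
  Read 'a': push. Stack: cdca
  Read 'd': push. Stack: cdcad
  Read 'e': push. Stack: cdcade
  Read 'a': push. Stack: cdcadea
Final stack: "cdcadea" (length 7)

7


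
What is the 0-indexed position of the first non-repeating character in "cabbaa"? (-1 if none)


Input: cabbaa
Character frequencies:
  'a': 3
  'b': 2
  'c': 1
Scanning left to right for freq == 1:
  Position 0 ('c'): unique! => answer = 0

0


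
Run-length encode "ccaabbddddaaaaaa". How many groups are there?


Input: ccaabbddddaaaaaa
Scanning for consecutive runs:
  Group 1: 'c' x 2 (positions 0-1)
  Group 2: 'a' x 2 (positions 2-3)
  Group 3: 'b' x 2 (positions 4-5)
  Group 4: 'd' x 4 (positions 6-9)
  Group 5: 'a' x 6 (positions 10-15)
Total groups: 5

5


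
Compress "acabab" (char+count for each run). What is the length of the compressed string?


Input: acabab
Runs:
  'a' x 1 => "a1"
  'c' x 1 => "c1"
  'a' x 1 => "a1"
  'b' x 1 => "b1"
  'a' x 1 => "a1"
  'b' x 1 => "b1"
Compressed: "a1c1a1b1a1b1"
Compressed length: 12

12


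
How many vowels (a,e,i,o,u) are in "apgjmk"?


Input: apgjmk
Checking each character:
  'a' at position 0: vowel (running total: 1)
  'p' at position 1: consonant
  'g' at position 2: consonant
  'j' at position 3: consonant
  'm' at position 4: consonant
  'k' at position 5: consonant
Total vowels: 1

1


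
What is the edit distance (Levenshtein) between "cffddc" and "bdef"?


Computing edit distance: "cffddc" -> "bdef"
DP table:
           b    d    e    f
      0    1    2    3    4
  c   1    1    2    3    4
  f   2    2    2    3    3
  f   3    3    3    3    3
  d   4    4    3    4    4
  d   5    5    4    4    5
  c   6    6    5    5    5
Edit distance = dp[6][4] = 5

5


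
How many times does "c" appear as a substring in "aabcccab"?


Searching for "c" in "aabcccab"
Scanning each position:
  Position 0: "a" => no
  Position 1: "a" => no
  Position 2: "b" => no
  Position 3: "c" => MATCH
  Position 4: "c" => MATCH
  Position 5: "c" => MATCH
  Position 6: "a" => no
  Position 7: "b" => no
Total occurrences: 3

3


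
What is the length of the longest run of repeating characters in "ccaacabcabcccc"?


Input: "ccaacabcabcccc"
Scanning for longest run:
  Position 1 ('c'): continues run of 'c', length=2
  Position 2 ('a'): new char, reset run to 1
  Position 3 ('a'): continues run of 'a', length=2
  Position 4 ('c'): new char, reset run to 1
  Position 5 ('a'): new char, reset run to 1
  Position 6 ('b'): new char, reset run to 1
  Position 7 ('c'): new char, reset run to 1
  Position 8 ('a'): new char, reset run to 1
  Position 9 ('b'): new char, reset run to 1
  Position 10 ('c'): new char, reset run to 1
  Position 11 ('c'): continues run of 'c', length=2
  Position 12 ('c'): continues run of 'c', length=3
  Position 13 ('c'): continues run of 'c', length=4
Longest run: 'c' with length 4

4


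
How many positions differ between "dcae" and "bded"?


Comparing "dcae" and "bded" position by position:
  Position 0: 'd' vs 'b' => DIFFER
  Position 1: 'c' vs 'd' => DIFFER
  Position 2: 'a' vs 'e' => DIFFER
  Position 3: 'e' vs 'd' => DIFFER
Positions that differ: 4

4


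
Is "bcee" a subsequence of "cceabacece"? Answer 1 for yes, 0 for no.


Check if "bcee" is a subsequence of "cceabacece"
Greedy scan:
  Position 0 ('c'): no match needed
  Position 1 ('c'): no match needed
  Position 2 ('e'): no match needed
  Position 3 ('a'): no match needed
  Position 4 ('b'): matches sub[0] = 'b'
  Position 5 ('a'): no match needed
  Position 6 ('c'): matches sub[1] = 'c'
  Position 7 ('e'): matches sub[2] = 'e'
  Position 8 ('c'): no match needed
  Position 9 ('e'): matches sub[3] = 'e'
All 4 characters matched => is a subsequence

1


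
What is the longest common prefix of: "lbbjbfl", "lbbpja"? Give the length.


Words: lbbjbfl, lbbpja
  Position 0: all 'l' => match
  Position 1: all 'b' => match
  Position 2: all 'b' => match
  Position 3: ('j', 'p') => mismatch, stop
LCP = "lbb" (length 3)

3


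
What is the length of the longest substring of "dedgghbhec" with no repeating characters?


Input: "dedgghbhec"
Sliding window (track last position of each char):
  Position 0 ('d'): window [0,0] length 1 -- new best
  Position 1 ('e'): window [0,1] length 2 -- new best
  Position 2 ('d'): repeat (last at 0), move window start to 1
  Position 2 ('d'): window [1,2] length 2
  Position 3 ('g'): window [1,3] length 3 -- new best
  Position 4 ('g'): repeat (last at 3), move window start to 4
  Position 4 ('g'): window [4,4] length 1
  Position 5 ('h'): window [4,5] length 2
  Position 6 ('b'): window [4,6] length 3
  Position 7 ('h'): repeat (last at 5), move window start to 6
  Position 7 ('h'): window [6,7] length 2
  Position 8 ('e'): window [6,8] length 3
  Position 9 ('c'): window [6,9] length 4 -- new best
Longest substring with no repeats: "bhec" with length 4

4


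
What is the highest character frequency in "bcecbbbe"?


Input: bcecbbbe
Character counts:
  'b': 4
  'c': 2
  'e': 2
Maximum frequency: 4

4


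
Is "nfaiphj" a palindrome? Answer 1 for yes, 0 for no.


Input: nfaiphj
Reversed: jhpiafn
  Compare pos 0 ('n') with pos 6 ('j'): MISMATCH
  Compare pos 1 ('f') with pos 5 ('h'): MISMATCH
  Compare pos 2 ('a') with pos 4 ('p'): MISMATCH
Result: not a palindrome

0


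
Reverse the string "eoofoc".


Input: eoofoc
Reading characters right to left:
  Position 5: 'c'
  Position 4: 'o'
  Position 3: 'f'
  Position 2: 'o'
  Position 1: 'o'
  Position 0: 'e'
Reversed: cofooe

cofooe


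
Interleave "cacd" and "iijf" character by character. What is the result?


Interleaving "cacd" and "iijf":
  Position 0: 'c' from first, 'i' from second => "ci"
  Position 1: 'a' from first, 'i' from second => "ai"
  Position 2: 'c' from first, 'j' from second => "cj"
  Position 3: 'd' from first, 'f' from second => "df"
Result: ciaicjdf

ciaicjdf


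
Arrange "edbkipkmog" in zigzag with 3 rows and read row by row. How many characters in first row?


Zigzag "edbkipkmog" into 3 rows:
Placing characters:
  'e' => row 0
  'd' => row 1
  'b' => row 2
  'k' => row 1
  'i' => row 0
  'p' => row 1
  'k' => row 2
  'm' => row 1
  'o' => row 0
  'g' => row 1
Rows:
  Row 0: "eio"
  Row 1: "dkpmg"
  Row 2: "bk"
First row length: 3

3


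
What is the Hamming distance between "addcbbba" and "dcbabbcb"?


Comparing "addcbbba" and "dcbabbcb" position by position:
  Position 0: 'a' vs 'd' => differ
  Position 1: 'd' vs 'c' => differ
  Position 2: 'd' vs 'b' => differ
  Position 3: 'c' vs 'a' => differ
  Position 4: 'b' vs 'b' => same
  Position 5: 'b' vs 'b' => same
  Position 6: 'b' vs 'c' => differ
  Position 7: 'a' vs 'b' => differ
Total differences (Hamming distance): 6

6


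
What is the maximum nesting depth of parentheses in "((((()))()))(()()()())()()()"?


Input: "((((()))()))(()()()())()()()"
Tracking depth:
  Position 0 '(': depth becomes 1
  Position 1 '(': depth becomes 2
  Position 2 '(': depth becomes 3
  Position 3 '(': depth becomes 4
  Position 4 '(': depth becomes 5
  Position 5 ')': depth becomes 4
  Position 6 ')': depth becomes 3
  Position 7 ')': depth becomes 2
  Position 8 '(': depth becomes 3
  Position 9 ')': depth becomes 2
  Position 10 ')': depth becomes 1
  Position 11 ')': depth becomes 0
  Position 12 '(': depth becomes 1
  Position 13 '(': depth becomes 2
  Position 14 ')': depth becomes 1
  Position 15 '(': depth becomes 2
  Position 16 ')': depth becomes 1
  Position 17 '(': depth becomes 2
  Position 18 ')': depth becomes 1
  Position 19 '(': depth becomes 2
  Position 20 ')': depth becomes 1
  Position 21 ')': depth becomes 0
  Position 22 '(': depth becomes 1
  Position 23 ')': depth becomes 0
  Position 24 '(': depth becomes 1
  Position 25 ')': depth becomes 0
  Position 26 '(': depth becomes 1
  Position 27 ')': depth becomes 0
Maximum depth reached: 5

5


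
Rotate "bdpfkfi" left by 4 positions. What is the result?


Input: "bdpfkfi", rotate left by 4
First 4 characters: "bdpf"
Remaining characters: "kfi"
Concatenate remaining + first: "kfi" + "bdpf" = "kfibdpf"

kfibdpf


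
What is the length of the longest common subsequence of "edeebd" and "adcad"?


LCS of "edeebd" and "adcad"
DP table:
           a    d    c    a    d
      0    0    0    0    0    0
  e   0    0    0    0    0    0
  d   0    0    1    1    1    1
  e   0    0    1    1    1    1
  e   0    0    1    1    1    1
  b   0    0    1    1    1    1
  d   0    0    1    1    1    2
LCS length = dp[6][5] = 2

2


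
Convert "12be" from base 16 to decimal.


Input: "12be" in base 16
Positional expansion:
  Digit '1' (value 1) x 16^3 = 4096
  Digit '2' (value 2) x 16^2 = 512
  Digit 'b' (value 11) x 16^1 = 176
  Digit 'e' (value 14) x 16^0 = 14
Sum = 4798

4798


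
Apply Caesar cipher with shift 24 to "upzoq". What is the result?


Caesar cipher: shift "upzoq" by 24
  'u' (pos 20) + 24 = pos 18 = 's'
  'p' (pos 15) + 24 = pos 13 = 'n'
  'z' (pos 25) + 24 = pos 23 = 'x'
  'o' (pos 14) + 24 = pos 12 = 'm'
  'q' (pos 16) + 24 = pos 14 = 'o'
Result: snxmo

snxmo


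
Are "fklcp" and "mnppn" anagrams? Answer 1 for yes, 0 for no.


Strings: "fklcp", "mnppn"
Sorted first:  cfklp
Sorted second: mnnpp
Differ at position 0: 'c' vs 'm' => not anagrams

0


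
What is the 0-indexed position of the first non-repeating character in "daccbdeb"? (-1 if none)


Input: daccbdeb
Character frequencies:
  'a': 1
  'b': 2
  'c': 2
  'd': 2
  'e': 1
Scanning left to right for freq == 1:
  Position 0 ('d'): freq=2, skip
  Position 1 ('a'): unique! => answer = 1

1


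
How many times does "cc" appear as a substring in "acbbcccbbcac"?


Searching for "cc" in "acbbcccbbcac"
Scanning each position:
  Position 0: "ac" => no
  Position 1: "cb" => no
  Position 2: "bb" => no
  Position 3: "bc" => no
  Position 4: "cc" => MATCH
  Position 5: "cc" => MATCH
  Position 6: "cb" => no
  Position 7: "bb" => no
  Position 8: "bc" => no
  Position 9: "ca" => no
  Position 10: "ac" => no
Total occurrences: 2

2


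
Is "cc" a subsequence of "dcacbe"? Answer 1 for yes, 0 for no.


Check if "cc" is a subsequence of "dcacbe"
Greedy scan:
  Position 0 ('d'): no match needed
  Position 1 ('c'): matches sub[0] = 'c'
  Position 2 ('a'): no match needed
  Position 3 ('c'): matches sub[1] = 'c'
  Position 4 ('b'): no match needed
  Position 5 ('e'): no match needed
All 2 characters matched => is a subsequence

1


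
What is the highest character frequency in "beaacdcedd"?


Input: beaacdcedd
Character counts:
  'a': 2
  'b': 1
  'c': 2
  'd': 3
  'e': 2
Maximum frequency: 3

3


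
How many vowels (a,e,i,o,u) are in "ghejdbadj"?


Input: ghejdbadj
Checking each character:
  'g' at position 0: consonant
  'h' at position 1: consonant
  'e' at position 2: vowel (running total: 1)
  'j' at position 3: consonant
  'd' at position 4: consonant
  'b' at position 5: consonant
  'a' at position 6: vowel (running total: 2)
  'd' at position 7: consonant
  'j' at position 8: consonant
Total vowels: 2

2


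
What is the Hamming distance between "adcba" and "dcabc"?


Comparing "adcba" and "dcabc" position by position:
  Position 0: 'a' vs 'd' => differ
  Position 1: 'd' vs 'c' => differ
  Position 2: 'c' vs 'a' => differ
  Position 3: 'b' vs 'b' => same
  Position 4: 'a' vs 'c' => differ
Total differences (Hamming distance): 4

4


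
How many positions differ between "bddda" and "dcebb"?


Comparing "bddda" and "dcebb" position by position:
  Position 0: 'b' vs 'd' => DIFFER
  Position 1: 'd' vs 'c' => DIFFER
  Position 2: 'd' vs 'e' => DIFFER
  Position 3: 'd' vs 'b' => DIFFER
  Position 4: 'a' vs 'b' => DIFFER
Positions that differ: 5

5


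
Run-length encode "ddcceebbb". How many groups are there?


Input: ddcceebbb
Scanning for consecutive runs:
  Group 1: 'd' x 2 (positions 0-1)
  Group 2: 'c' x 2 (positions 2-3)
  Group 3: 'e' x 2 (positions 4-5)
  Group 4: 'b' x 3 (positions 6-8)
Total groups: 4

4


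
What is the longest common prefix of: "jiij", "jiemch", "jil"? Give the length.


Words: jiij, jiemch, jil
  Position 0: all 'j' => match
  Position 1: all 'i' => match
  Position 2: ('i', 'e', 'l') => mismatch, stop
LCP = "ji" (length 2)

2


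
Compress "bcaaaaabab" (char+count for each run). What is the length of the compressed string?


Input: bcaaaaabab
Runs:
  'b' x 1 => "b1"
  'c' x 1 => "c1"
  'a' x 5 => "a5"
  'b' x 1 => "b1"
  'a' x 1 => "a1"
  'b' x 1 => "b1"
Compressed: "b1c1a5b1a1b1"
Compressed length: 12

12


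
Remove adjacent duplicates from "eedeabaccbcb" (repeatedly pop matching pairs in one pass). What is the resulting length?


Input: eedeabaccbcb
Stack-based adjacent duplicate removal:
  Read 'e': push. Stack: e
  Read 'e': matches stack top 'e' => pop. Stack: (empty)
  Read 'd': push. Stack: d
  Read 'e': push. Stack: de
  Read 'a': push. Stack: dea
  Read 'b': push. Stack: deab
  Read 'a': push. Stack: deaba
  Read 'c': push. Stack: deabac
  Read 'c': matches stack top 'c' => pop. Stack: deaba
  Read 'b': push. Stack: deabab
  Read 'c': push. Stack: deababc
  Read 'b': push. Stack: deababcb
Final stack: "deababcb" (length 8)

8


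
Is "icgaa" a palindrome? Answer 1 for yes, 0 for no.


Input: icgaa
Reversed: aagci
  Compare pos 0 ('i') with pos 4 ('a'): MISMATCH
  Compare pos 1 ('c') with pos 3 ('a'): MISMATCH
Result: not a palindrome

0


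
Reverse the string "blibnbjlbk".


Input: blibnbjlbk
Reading characters right to left:
  Position 9: 'k'
  Position 8: 'b'
  Position 7: 'l'
  Position 6: 'j'
  Position 5: 'b'
  Position 4: 'n'
  Position 3: 'b'
  Position 2: 'i'
  Position 1: 'l'
  Position 0: 'b'
Reversed: kbljbnbilb

kbljbnbilb


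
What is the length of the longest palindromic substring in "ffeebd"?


Input: "ffeebd"
Checking substrings for palindromes:
  [0:2] "ff" (len 2) => palindrome
  [2:4] "ee" (len 2) => palindrome
Longest palindromic substring: "ff" with length 2

2


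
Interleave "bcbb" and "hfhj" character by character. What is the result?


Interleaving "bcbb" and "hfhj":
  Position 0: 'b' from first, 'h' from second => "bh"
  Position 1: 'c' from first, 'f' from second => "cf"
  Position 2: 'b' from first, 'h' from second => "bh"
  Position 3: 'b' from first, 'j' from second => "bj"
Result: bhcfbhbj

bhcfbhbj


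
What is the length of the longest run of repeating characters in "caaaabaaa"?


Input: "caaaabaaa"
Scanning for longest run:
  Position 1 ('a'): new char, reset run to 1
  Position 2 ('a'): continues run of 'a', length=2
  Position 3 ('a'): continues run of 'a', length=3
  Position 4 ('a'): continues run of 'a', length=4
  Position 5 ('b'): new char, reset run to 1
  Position 6 ('a'): new char, reset run to 1
  Position 7 ('a'): continues run of 'a', length=2
  Position 8 ('a'): continues run of 'a', length=3
Longest run: 'a' with length 4

4


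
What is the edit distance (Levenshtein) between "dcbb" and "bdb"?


Computing edit distance: "dcbb" -> "bdb"
DP table:
           b    d    b
      0    1    2    3
  d   1    1    1    2
  c   2    2    2    2
  b   3    2    3    2
  b   4    3    3    3
Edit distance = dp[4][3] = 3

3


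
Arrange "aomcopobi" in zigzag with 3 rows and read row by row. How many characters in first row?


Zigzag "aomcopobi" into 3 rows:
Placing characters:
  'a' => row 0
  'o' => row 1
  'm' => row 2
  'c' => row 1
  'o' => row 0
  'p' => row 1
  'o' => row 2
  'b' => row 1
  'i' => row 0
Rows:
  Row 0: "aoi"
  Row 1: "ocpb"
  Row 2: "mo"
First row length: 3

3


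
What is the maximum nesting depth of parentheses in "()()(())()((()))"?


Input: "()()(())()((()))"
Tracking depth:
  Position 0 '(': depth becomes 1
  Position 1 ')': depth becomes 0
  Position 2 '(': depth becomes 1
  Position 3 ')': depth becomes 0
  Position 4 '(': depth becomes 1
  Position 5 '(': depth becomes 2
  Position 6 ')': depth becomes 1
  Position 7 ')': depth becomes 0
  Position 8 '(': depth becomes 1
  Position 9 ')': depth becomes 0
  Position 10 '(': depth becomes 1
  Position 11 '(': depth becomes 2
  Position 12 '(': depth becomes 3
  Position 13 ')': depth becomes 2
  Position 14 ')': depth becomes 1
  Position 15 ')': depth becomes 0
Maximum depth reached: 3

3


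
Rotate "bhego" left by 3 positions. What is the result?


Input: "bhego", rotate left by 3
First 3 characters: "bhe"
Remaining characters: "go"
Concatenate remaining + first: "go" + "bhe" = "gobhe"

gobhe


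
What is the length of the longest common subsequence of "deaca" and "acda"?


LCS of "deaca" and "acda"
DP table:
           a    c    d    a
      0    0    0    0    0
  d   0    0    0    1    1
  e   0    0    0    1    1
  a   0    1    1    1    2
  c   0    1    2    2    2
  a   0    1    2    2    3
LCS length = dp[5][4] = 3

3


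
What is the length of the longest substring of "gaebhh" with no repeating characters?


Input: "gaebhh"
Sliding window (track last position of each char):
  Position 0 ('g'): window [0,0] length 1 -- new best
  Position 1 ('a'): window [0,1] length 2 -- new best
  Position 2 ('e'): window [0,2] length 3 -- new best
  Position 3 ('b'): window [0,3] length 4 -- new best
  Position 4 ('h'): window [0,4] length 5 -- new best
  Position 5 ('h'): repeat (last at 4), move window start to 5
  Position 5 ('h'): window [5,5] length 1
Longest substring with no repeats: "gaebh" with length 5

5


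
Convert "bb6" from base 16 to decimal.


Input: "bb6" in base 16
Positional expansion:
  Digit 'b' (value 11) x 16^2 = 2816
  Digit 'b' (value 11) x 16^1 = 176
  Digit '6' (value 6) x 16^0 = 6
Sum = 2998

2998


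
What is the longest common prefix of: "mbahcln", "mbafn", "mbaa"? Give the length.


Words: mbahcln, mbafn, mbaa
  Position 0: all 'm' => match
  Position 1: all 'b' => match
  Position 2: all 'a' => match
  Position 3: ('h', 'f', 'a') => mismatch, stop
LCP = "mba" (length 3)

3


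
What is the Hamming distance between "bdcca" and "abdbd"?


Comparing "bdcca" and "abdbd" position by position:
  Position 0: 'b' vs 'a' => differ
  Position 1: 'd' vs 'b' => differ
  Position 2: 'c' vs 'd' => differ
  Position 3: 'c' vs 'b' => differ
  Position 4: 'a' vs 'd' => differ
Total differences (Hamming distance): 5

5


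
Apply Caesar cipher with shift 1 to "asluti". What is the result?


Caesar cipher: shift "asluti" by 1
  'a' (pos 0) + 1 = pos 1 = 'b'
  's' (pos 18) + 1 = pos 19 = 't'
  'l' (pos 11) + 1 = pos 12 = 'm'
  'u' (pos 20) + 1 = pos 21 = 'v'
  't' (pos 19) + 1 = pos 20 = 'u'
  'i' (pos 8) + 1 = pos 9 = 'j'
Result: btmvuj

btmvuj


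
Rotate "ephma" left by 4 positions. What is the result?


Input: "ephma", rotate left by 4
First 4 characters: "ephm"
Remaining characters: "a"
Concatenate remaining + first: "a" + "ephm" = "aephm"

aephm


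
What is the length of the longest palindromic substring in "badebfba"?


Input: "badebfba"
Checking substrings for palindromes:
  [4:7] "bfb" (len 3) => palindrome
Longest palindromic substring: "bfb" with length 3

3


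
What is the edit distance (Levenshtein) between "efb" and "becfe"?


Computing edit distance: "efb" -> "becfe"
DP table:
           b    e    c    f    e
      0    1    2    3    4    5
  e   1    1    1    2    3    4
  f   2    2    2    2    2    3
  b   3    2    3    3    3    3
Edit distance = dp[3][5] = 3

3


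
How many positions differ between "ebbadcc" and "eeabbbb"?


Comparing "ebbadcc" and "eeabbbb" position by position:
  Position 0: 'e' vs 'e' => same
  Position 1: 'b' vs 'e' => DIFFER
  Position 2: 'b' vs 'a' => DIFFER
  Position 3: 'a' vs 'b' => DIFFER
  Position 4: 'd' vs 'b' => DIFFER
  Position 5: 'c' vs 'b' => DIFFER
  Position 6: 'c' vs 'b' => DIFFER
Positions that differ: 6

6


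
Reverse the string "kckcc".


Input: kckcc
Reading characters right to left:
  Position 4: 'c'
  Position 3: 'c'
  Position 2: 'k'
  Position 1: 'c'
  Position 0: 'k'
Reversed: cckck

cckck


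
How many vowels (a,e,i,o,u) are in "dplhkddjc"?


Input: dplhkddjc
Checking each character:
  'd' at position 0: consonant
  'p' at position 1: consonant
  'l' at position 2: consonant
  'h' at position 3: consonant
  'k' at position 4: consonant
  'd' at position 5: consonant
  'd' at position 6: consonant
  'j' at position 7: consonant
  'c' at position 8: consonant
Total vowels: 0

0


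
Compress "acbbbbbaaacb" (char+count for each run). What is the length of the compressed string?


Input: acbbbbbaaacb
Runs:
  'a' x 1 => "a1"
  'c' x 1 => "c1"
  'b' x 5 => "b5"
  'a' x 3 => "a3"
  'c' x 1 => "c1"
  'b' x 1 => "b1"
Compressed: "a1c1b5a3c1b1"
Compressed length: 12

12


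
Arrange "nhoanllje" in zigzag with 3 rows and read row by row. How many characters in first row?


Zigzag "nhoanllje" into 3 rows:
Placing characters:
  'n' => row 0
  'h' => row 1
  'o' => row 2
  'a' => row 1
  'n' => row 0
  'l' => row 1
  'l' => row 2
  'j' => row 1
  'e' => row 0
Rows:
  Row 0: "nne"
  Row 1: "halj"
  Row 2: "ol"
First row length: 3

3


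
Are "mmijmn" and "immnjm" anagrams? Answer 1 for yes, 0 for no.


Strings: "mmijmn", "immnjm"
Sorted first:  ijmmmn
Sorted second: ijmmmn
Sorted forms match => anagrams

1


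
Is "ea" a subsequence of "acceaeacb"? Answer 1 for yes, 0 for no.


Check if "ea" is a subsequence of "acceaeacb"
Greedy scan:
  Position 0 ('a'): no match needed
  Position 1 ('c'): no match needed
  Position 2 ('c'): no match needed
  Position 3 ('e'): matches sub[0] = 'e'
  Position 4 ('a'): matches sub[1] = 'a'
  Position 5 ('e'): no match needed
  Position 6 ('a'): no match needed
  Position 7 ('c'): no match needed
  Position 8 ('b'): no match needed
All 2 characters matched => is a subsequence

1


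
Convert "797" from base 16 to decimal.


Input: "797" in base 16
Positional expansion:
  Digit '7' (value 7) x 16^2 = 1792
  Digit '9' (value 9) x 16^1 = 144
  Digit '7' (value 7) x 16^0 = 7
Sum = 1943

1943


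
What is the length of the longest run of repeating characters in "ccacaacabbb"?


Input: "ccacaacabbb"
Scanning for longest run:
  Position 1 ('c'): continues run of 'c', length=2
  Position 2 ('a'): new char, reset run to 1
  Position 3 ('c'): new char, reset run to 1
  Position 4 ('a'): new char, reset run to 1
  Position 5 ('a'): continues run of 'a', length=2
  Position 6 ('c'): new char, reset run to 1
  Position 7 ('a'): new char, reset run to 1
  Position 8 ('b'): new char, reset run to 1
  Position 9 ('b'): continues run of 'b', length=2
  Position 10 ('b'): continues run of 'b', length=3
Longest run: 'b' with length 3

3


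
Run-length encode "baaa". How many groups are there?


Input: baaa
Scanning for consecutive runs:
  Group 1: 'b' x 1 (positions 0-0)
  Group 2: 'a' x 3 (positions 1-3)
Total groups: 2

2


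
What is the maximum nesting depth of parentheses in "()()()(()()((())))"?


Input: "()()()(()()((())))"
Tracking depth:
  Position 0 '(': depth becomes 1
  Position 1 ')': depth becomes 0
  Position 2 '(': depth becomes 1
  Position 3 ')': depth becomes 0
  Position 4 '(': depth becomes 1
  Position 5 ')': depth becomes 0
  Position 6 '(': depth becomes 1
  Position 7 '(': depth becomes 2
  Position 8 ')': depth becomes 1
  Position 9 '(': depth becomes 2
  Position 10 ')': depth becomes 1
  Position 11 '(': depth becomes 2
  Position 12 '(': depth becomes 3
  Position 13 '(': depth becomes 4
  Position 14 ')': depth becomes 3
  Position 15 ')': depth becomes 2
  Position 16 ')': depth becomes 1
  Position 17 ')': depth becomes 0
Maximum depth reached: 4

4


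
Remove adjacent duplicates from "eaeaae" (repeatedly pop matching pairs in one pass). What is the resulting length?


Input: eaeaae
Stack-based adjacent duplicate removal:
  Read 'e': push. Stack: e
  Read 'a': push. Stack: ea
  Read 'e': push. Stack: eae
  Read 'a': push. Stack: eaea
  Read 'a': matches stack top 'a' => pop. Stack: eae
  Read 'e': matches stack top 'e' => pop. Stack: ea
Final stack: "ea" (length 2)

2


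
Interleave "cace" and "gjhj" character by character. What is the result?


Interleaving "cace" and "gjhj":
  Position 0: 'c' from first, 'g' from second => "cg"
  Position 1: 'a' from first, 'j' from second => "aj"
  Position 2: 'c' from first, 'h' from second => "ch"
  Position 3: 'e' from first, 'j' from second => "ej"
Result: cgajchej

cgajchej


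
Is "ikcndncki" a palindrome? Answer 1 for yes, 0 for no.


Input: ikcndncki
Reversed: ikcndncki
  Compare pos 0 ('i') with pos 8 ('i'): match
  Compare pos 1 ('k') with pos 7 ('k'): match
  Compare pos 2 ('c') with pos 6 ('c'): match
  Compare pos 3 ('n') with pos 5 ('n'): match
Result: palindrome

1


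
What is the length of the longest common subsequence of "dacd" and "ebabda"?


LCS of "dacd" and "ebabda"
DP table:
           e    b    a    b    d    a
      0    0    0    0    0    0    0
  d   0    0    0    0    0    1    1
  a   0    0    0    1    1    1    2
  c   0    0    0    1    1    1    2
  d   0    0    0    1    1    2    2
LCS length = dp[4][6] = 2

2


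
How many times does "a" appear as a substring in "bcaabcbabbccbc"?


Searching for "a" in "bcaabcbabbccbc"
Scanning each position:
  Position 0: "b" => no
  Position 1: "c" => no
  Position 2: "a" => MATCH
  Position 3: "a" => MATCH
  Position 4: "b" => no
  Position 5: "c" => no
  Position 6: "b" => no
  Position 7: "a" => MATCH
  Position 8: "b" => no
  Position 9: "b" => no
  Position 10: "c" => no
  Position 11: "c" => no
  Position 12: "b" => no
  Position 13: "c" => no
Total occurrences: 3

3


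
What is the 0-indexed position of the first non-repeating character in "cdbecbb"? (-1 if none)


Input: cdbecbb
Character frequencies:
  'b': 3
  'c': 2
  'd': 1
  'e': 1
Scanning left to right for freq == 1:
  Position 0 ('c'): freq=2, skip
  Position 1 ('d'): unique! => answer = 1

1


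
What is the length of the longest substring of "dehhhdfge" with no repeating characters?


Input: "dehhhdfge"
Sliding window (track last position of each char):
  Position 0 ('d'): window [0,0] length 1 -- new best
  Position 1 ('e'): window [0,1] length 2 -- new best
  Position 2 ('h'): window [0,2] length 3 -- new best
  Position 3 ('h'): repeat (last at 2), move window start to 3
  Position 3 ('h'): window [3,3] length 1
  Position 4 ('h'): repeat (last at 3), move window start to 4
  Position 4 ('h'): window [4,4] length 1
  Position 5 ('d'): window [4,5] length 2
  Position 6 ('f'): window [4,6] length 3
  Position 7 ('g'): window [4,7] length 4 -- new best
  Position 8 ('e'): window [4,8] length 5 -- new best
Longest substring with no repeats: "hdfge" with length 5

5


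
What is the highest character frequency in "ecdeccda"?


Input: ecdeccda
Character counts:
  'a': 1
  'c': 3
  'd': 2
  'e': 2
Maximum frequency: 3

3


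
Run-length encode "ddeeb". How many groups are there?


Input: ddeeb
Scanning for consecutive runs:
  Group 1: 'd' x 2 (positions 0-1)
  Group 2: 'e' x 2 (positions 2-3)
  Group 3: 'b' x 1 (positions 4-4)
Total groups: 3

3


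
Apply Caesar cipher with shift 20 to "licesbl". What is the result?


Caesar cipher: shift "licesbl" by 20
  'l' (pos 11) + 20 = pos 5 = 'f'
  'i' (pos 8) + 20 = pos 2 = 'c'
  'c' (pos 2) + 20 = pos 22 = 'w'
  'e' (pos 4) + 20 = pos 24 = 'y'
  's' (pos 18) + 20 = pos 12 = 'm'
  'b' (pos 1) + 20 = pos 21 = 'v'
  'l' (pos 11) + 20 = pos 5 = 'f'
Result: fcwymvf

fcwymvf


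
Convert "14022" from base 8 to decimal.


Input: "14022" in base 8
Positional expansion:
  Digit '1' (value 1) x 8^4 = 4096
  Digit '4' (value 4) x 8^3 = 2048
  Digit '0' (value 0) x 8^2 = 0
  Digit '2' (value 2) x 8^1 = 16
  Digit '2' (value 2) x 8^0 = 2
Sum = 6162

6162


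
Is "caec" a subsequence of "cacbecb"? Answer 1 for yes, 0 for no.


Check if "caec" is a subsequence of "cacbecb"
Greedy scan:
  Position 0 ('c'): matches sub[0] = 'c'
  Position 1 ('a'): matches sub[1] = 'a'
  Position 2 ('c'): no match needed
  Position 3 ('b'): no match needed
  Position 4 ('e'): matches sub[2] = 'e'
  Position 5 ('c'): matches sub[3] = 'c'
  Position 6 ('b'): no match needed
All 4 characters matched => is a subsequence

1


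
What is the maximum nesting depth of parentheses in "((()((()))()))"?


Input: "((()((()))()))"
Tracking depth:
  Position 0 '(': depth becomes 1
  Position 1 '(': depth becomes 2
  Position 2 '(': depth becomes 3
  Position 3 ')': depth becomes 2
  Position 4 '(': depth becomes 3
  Position 5 '(': depth becomes 4
  Position 6 '(': depth becomes 5
  Position 7 ')': depth becomes 4
  Position 8 ')': depth becomes 3
  Position 9 ')': depth becomes 2
  Position 10 '(': depth becomes 3
  Position 11 ')': depth becomes 2
  Position 12 ')': depth becomes 1
  Position 13 ')': depth becomes 0
Maximum depth reached: 5

5


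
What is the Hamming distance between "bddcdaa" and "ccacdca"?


Comparing "bddcdaa" and "ccacdca" position by position:
  Position 0: 'b' vs 'c' => differ
  Position 1: 'd' vs 'c' => differ
  Position 2: 'd' vs 'a' => differ
  Position 3: 'c' vs 'c' => same
  Position 4: 'd' vs 'd' => same
  Position 5: 'a' vs 'c' => differ
  Position 6: 'a' vs 'a' => same
Total differences (Hamming distance): 4

4


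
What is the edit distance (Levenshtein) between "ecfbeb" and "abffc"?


Computing edit distance: "ecfbeb" -> "abffc"
DP table:
           a    b    f    f    c
      0    1    2    3    4    5
  e   1    1    2    3    4    5
  c   2    2    2    3    4    4
  f   3    3    3    2    3    4
  b   4    4    3    3    3    4
  e   5    5    4    4    4    4
  b   6    6    5    5    5    5
Edit distance = dp[6][5] = 5

5


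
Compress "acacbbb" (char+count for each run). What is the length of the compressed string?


Input: acacbbb
Runs:
  'a' x 1 => "a1"
  'c' x 1 => "c1"
  'a' x 1 => "a1"
  'c' x 1 => "c1"
  'b' x 3 => "b3"
Compressed: "a1c1a1c1b3"
Compressed length: 10

10
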